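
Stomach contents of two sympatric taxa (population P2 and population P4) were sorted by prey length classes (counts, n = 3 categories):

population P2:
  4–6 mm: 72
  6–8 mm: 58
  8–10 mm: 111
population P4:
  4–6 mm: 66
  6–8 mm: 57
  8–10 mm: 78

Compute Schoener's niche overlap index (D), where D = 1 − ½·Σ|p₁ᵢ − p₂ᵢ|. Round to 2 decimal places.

0.93

Proportions for population P2 (n=241): 72/241=0.2988, 58/241=0.2407, 111/241=0.4606
Proportions for population P4 (n=201): 66/201=0.3284, 57/201=0.2836, 78/201=0.3881
Σ|p₁ᵢ − p₂ᵢ| = 0.0296 + 0.0429 + 0.0725 = 0.1450
D = 1 − ½ × 0.1450 = 1 − 0.07250 = 0.92750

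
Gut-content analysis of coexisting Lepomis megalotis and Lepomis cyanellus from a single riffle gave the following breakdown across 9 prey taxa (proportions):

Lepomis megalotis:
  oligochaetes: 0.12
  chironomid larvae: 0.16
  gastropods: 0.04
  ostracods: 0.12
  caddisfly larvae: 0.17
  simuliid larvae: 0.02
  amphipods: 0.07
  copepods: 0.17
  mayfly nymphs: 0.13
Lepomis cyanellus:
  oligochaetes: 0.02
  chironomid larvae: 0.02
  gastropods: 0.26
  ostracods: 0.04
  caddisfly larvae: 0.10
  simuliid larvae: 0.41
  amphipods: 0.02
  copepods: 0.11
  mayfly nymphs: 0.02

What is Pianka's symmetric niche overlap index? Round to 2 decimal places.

0.36

Σ p₁ᵢp₂ᵢ = 0.0024 + 0.0032 + 0.0104 + 0.0048 + 0.0170 + 0.0082 + 0.0014 + 0.0187 + 0.0026 = 0.0687
Σp_1ᵢ² = 0.12² + 0.16² + 0.04² + 0.12² + 0.17² + 0.02² + 0.07² + 0.17² + 0.13² = 0.0144 + 0.0256 + 0.0016 + 0.0144 + 0.0289 + 0.0004 + 0.0049 + 0.0289 + 0.0169 = 0.1360
Σp_2ᵢ² = 0.02² + 0.02² + 0.26² + 0.04² + 0.10² + 0.41² + 0.02² + 0.11² + 0.02² = 0.0004 + 0.0004 + 0.0676 + 0.0016 + 0.0100 + 0.1681 + 0.0004 + 0.0121 + 0.0004 = 0.2610
O = 0.0687 / √(0.1360 × 0.2610) = 0.0687 / 0.18840 = 0.3646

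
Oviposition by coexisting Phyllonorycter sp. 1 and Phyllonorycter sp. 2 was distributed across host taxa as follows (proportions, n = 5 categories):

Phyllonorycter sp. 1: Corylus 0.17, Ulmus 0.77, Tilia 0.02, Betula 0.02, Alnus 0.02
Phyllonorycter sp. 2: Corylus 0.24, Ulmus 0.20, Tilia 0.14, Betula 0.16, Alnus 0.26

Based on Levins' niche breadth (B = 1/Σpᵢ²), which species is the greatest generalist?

Σp_1ᵢ² = 0.17² + 0.77² + 0.02² + 0.02² + 0.02² = 0.0289 + 0.5929 + 0.0004 + 0.0004 + 0.0004 = 0.6230
B_1 = 1 / 0.6230 = 1.6051
Σp_2ᵢ² = 0.24² + 0.20² + 0.14² + 0.16² + 0.26² = 0.0576 + 0.0400 + 0.0196 + 0.0256 + 0.0676 = 0.2104
B_2 = 1 / 0.2104 = 4.7529
Highest B → broadest niche (most generalist): Phyllonorycter sp. 2 (B = 4.75).

Phyllonorycter sp. 2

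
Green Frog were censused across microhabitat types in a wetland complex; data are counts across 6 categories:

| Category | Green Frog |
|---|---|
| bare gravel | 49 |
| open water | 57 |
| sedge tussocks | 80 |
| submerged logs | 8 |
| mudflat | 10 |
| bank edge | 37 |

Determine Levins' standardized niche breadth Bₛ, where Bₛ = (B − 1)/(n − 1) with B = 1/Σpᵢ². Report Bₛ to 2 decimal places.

0.66

Proportions for Green Frog (n=241): 49/241=0.2033, 57/241=0.2365, 80/241=0.3320, 8/241=0.0332, 10/241=0.0415, 37/241=0.1535
Σpᵢ² = 0.2033² + 0.2365² + 0.3320² + 0.0332² + 0.0415² + 0.1535² = 0.041331 + 0.055932 + 0.110224 + 0.001102 + 0.001722 + 0.023562 = 0.233873
B = 1 / 0.233873 = 4.2758
Bₛ = (B − 1)/(n − 1) = (4.2758 − 1)/(6 − 1) = 3.2758/5 = 0.6552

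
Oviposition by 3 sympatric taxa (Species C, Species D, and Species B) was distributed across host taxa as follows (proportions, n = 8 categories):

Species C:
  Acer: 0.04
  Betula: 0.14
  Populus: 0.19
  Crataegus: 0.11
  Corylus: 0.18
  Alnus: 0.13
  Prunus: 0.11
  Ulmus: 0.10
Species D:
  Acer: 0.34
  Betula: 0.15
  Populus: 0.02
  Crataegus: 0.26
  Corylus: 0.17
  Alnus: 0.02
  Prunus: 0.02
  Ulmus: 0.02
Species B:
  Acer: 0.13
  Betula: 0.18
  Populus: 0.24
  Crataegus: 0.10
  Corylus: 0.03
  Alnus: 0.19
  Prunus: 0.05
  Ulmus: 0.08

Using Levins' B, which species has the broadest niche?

Species C

Σp_Cᵢ² = 0.04² + 0.14² + 0.19² + 0.11² + 0.18² + 0.13² + 0.11² + 0.10² = 0.0016 + 0.0196 + 0.0361 + 0.0121 + 0.0324 + 0.0169 + 0.0121 + 0.0100 = 0.1408
B_C = 1 / 0.1408 = 7.1023
Σp_Dᵢ² = 0.34² + 0.15² + 0.02² + 0.26² + 0.17² + 0.02² + 0.02² + 0.02² = 0.1156 + 0.0225 + 0.0004 + 0.0676 + 0.0289 + 0.0004 + 0.0004 + 0.0004 = 0.2362
B_D = 1 / 0.2362 = 4.2337
Σp_Bᵢ² = 0.13² + 0.18² + 0.24² + 0.10² + 0.03² + 0.19² + 0.05² + 0.08² = 0.0169 + 0.0324 + 0.0576 + 0.0100 + 0.0009 + 0.0361 + 0.0025 + 0.0064 = 0.1628
B_B = 1 / 0.1628 = 6.1425
Highest B → broadest niche (most generalist): Species C (B = 7.10).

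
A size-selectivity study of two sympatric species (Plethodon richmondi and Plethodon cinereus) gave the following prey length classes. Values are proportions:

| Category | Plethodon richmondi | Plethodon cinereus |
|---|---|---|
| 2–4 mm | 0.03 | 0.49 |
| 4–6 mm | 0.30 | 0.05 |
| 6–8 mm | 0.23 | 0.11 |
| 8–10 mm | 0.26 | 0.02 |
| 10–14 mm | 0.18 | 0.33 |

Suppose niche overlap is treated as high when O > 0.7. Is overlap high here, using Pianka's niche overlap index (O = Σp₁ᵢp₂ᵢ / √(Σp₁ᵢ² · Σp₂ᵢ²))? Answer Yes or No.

Σ p₁ᵢp₂ᵢ = 0.0147 + 0.0150 + 0.0253 + 0.0052 + 0.0594 = 0.1196
Σp_1ᵢ² = 0.03² + 0.30² + 0.23² + 0.26² + 0.18² = 0.0009 + 0.0900 + 0.0529 + 0.0676 + 0.0324 = 0.2438
Σp_2ᵢ² = 0.49² + 0.05² + 0.11² + 0.02² + 0.33² = 0.2401 + 0.0025 + 0.0121 + 0.0004 + 0.1089 = 0.3640
O = 0.1196 / √(0.2438 × 0.3640) = 0.1196 / 0.29790 = 0.4015
O = 0.4015 < 0.7 → No.

No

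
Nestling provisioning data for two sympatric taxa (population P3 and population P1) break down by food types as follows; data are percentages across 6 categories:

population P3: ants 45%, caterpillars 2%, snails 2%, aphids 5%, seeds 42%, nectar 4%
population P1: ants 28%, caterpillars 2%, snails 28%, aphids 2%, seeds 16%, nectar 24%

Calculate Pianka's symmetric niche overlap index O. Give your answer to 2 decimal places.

Convert percentages to proportions (divide by 100).
Σ p₁ᵢp₂ᵢ = 0.1260 + 0.0004 + 0.0056 + 0.0010 + 0.0672 + 0.0096 = 0.2098
Σp_1ᵢ² = 0.45² + 0.02² + 0.02² + 0.05² + 0.42² + 0.04² = 0.2025 + 0.0004 + 0.0004 + 0.0025 + 0.1764 + 0.0016 = 0.3838
Σp_2ᵢ² = 0.28² + 0.02² + 0.28² + 0.02² + 0.16² + 0.24² = 0.0784 + 0.0004 + 0.0784 + 0.0004 + 0.0256 + 0.0576 = 0.2408
O = 0.2098 / √(0.3838 × 0.2408) = 0.2098 / 0.30400 = 0.6901

0.69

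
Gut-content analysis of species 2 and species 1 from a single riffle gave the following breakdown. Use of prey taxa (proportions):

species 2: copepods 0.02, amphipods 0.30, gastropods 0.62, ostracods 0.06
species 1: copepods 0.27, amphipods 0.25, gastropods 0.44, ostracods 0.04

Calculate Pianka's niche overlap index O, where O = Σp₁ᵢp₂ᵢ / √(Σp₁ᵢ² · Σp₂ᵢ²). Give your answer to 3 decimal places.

Σ p₁ᵢp₂ᵢ = 0.0054 + 0.0750 + 0.2728 + 0.0024 = 0.3556
Σp_1ᵢ² = 0.02² + 0.30² + 0.62² + 0.06² = 0.0004 + 0.0900 + 0.3844 + 0.0036 = 0.4784
Σp_2ᵢ² = 0.27² + 0.25² + 0.44² + 0.04² = 0.0729 + 0.0625 + 0.1936 + 0.0016 = 0.3306
O = 0.3556 / √(0.4784 × 0.3306) = 0.3556 / 0.397692 = 0.89416

0.894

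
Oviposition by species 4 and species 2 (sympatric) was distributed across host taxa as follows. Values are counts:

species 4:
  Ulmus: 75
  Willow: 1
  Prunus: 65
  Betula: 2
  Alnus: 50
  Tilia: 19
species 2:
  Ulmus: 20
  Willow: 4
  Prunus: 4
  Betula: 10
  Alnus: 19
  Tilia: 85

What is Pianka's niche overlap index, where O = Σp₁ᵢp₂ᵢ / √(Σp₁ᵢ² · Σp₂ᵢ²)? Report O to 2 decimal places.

Proportions for species 4 (n=212): 75/212=0.3538, 1/212=0.0047, 65/212=0.3066, 2/212=0.0094, 50/212=0.2358, 19/212=0.0896
Proportions for species 2 (n=142): 20/142=0.1408, 4/142=0.0282, 4/142=0.0282, 10/142=0.0704, 19/142=0.1338, 85/142=0.5986
Σ p₁ᵢp₂ᵢ = 0.049815 + 0.000133 + 0.008646 + 0.000662 + 0.031550 + 0.053635 = 0.144441
Σp_1ᵢ² = 0.3538² + 0.0047² + 0.3066² + 0.0094² + 0.2358² + 0.0896² = 0.125174 + 0.000022 + 0.094004 + 0.000088 + 0.055602 + 0.008028 = 0.282918
Σp_2ᵢ² = 0.1408² + 0.0282² + 0.0282² + 0.0704² + 0.1338² + 0.5986² = 0.019825 + 0.000795 + 0.000795 + 0.004956 + 0.017902 + 0.358322 = 0.402595
O = 0.144441 / √(0.282918 × 0.402595) = 0.144441 / 0.3374928 = 0.4280

0.43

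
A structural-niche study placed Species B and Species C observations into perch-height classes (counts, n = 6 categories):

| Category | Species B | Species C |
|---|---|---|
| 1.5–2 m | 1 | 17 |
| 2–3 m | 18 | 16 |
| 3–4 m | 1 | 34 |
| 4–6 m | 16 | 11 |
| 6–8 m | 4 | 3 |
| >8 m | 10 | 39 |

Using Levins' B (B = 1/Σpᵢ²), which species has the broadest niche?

Proportions for Species B (n=50): 1/50=0.0200, 18/50=0.3600, 1/50=0.0200, 16/50=0.3200, 4/50=0.0800, 10/50=0.2000
Proportions for Species C (n=120): 17/120=0.1417, 16/120=0.1333, 34/120=0.2833, 11/120=0.0917, 3/120=0.0250, 39/120=0.3250
Σp_Bᵢ² = 0.0200² + 0.3600² + 0.0200² + 0.3200² + 0.0800² + 0.2000² = 0.000400 + 0.129600 + 0.000400 + 0.102400 + 0.006400 + 0.040000 = 0.279200
B_B = 1 / 0.279200 = 3.5817
Σp_Cᵢ² = 0.1417² + 0.1333² + 0.2833² + 0.0917² + 0.0250² + 0.3250² = 0.020079 + 0.017769 + 0.080259 + 0.008409 + 0.000625 + 0.105625 = 0.232766
B_C = 1 / 0.232766 = 4.2962
Highest B → broadest niche (most generalist): Species C (B = 4.30).

Species C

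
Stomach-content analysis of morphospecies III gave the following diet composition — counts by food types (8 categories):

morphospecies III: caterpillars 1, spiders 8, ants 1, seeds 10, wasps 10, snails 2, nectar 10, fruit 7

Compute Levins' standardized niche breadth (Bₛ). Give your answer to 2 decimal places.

Proportions for morphospecies III (n=49): 1/49=0.0204, 8/49=0.1633, 1/49=0.0204, 10/49=0.2041, 10/49=0.2041, 2/49=0.0408, 10/49=0.2041, 7/49=0.1429
Σpᵢ² = 0.0204² + 0.1633² + 0.0204² + 0.2041² + 0.2041² + 0.0408² + 0.2041² + 0.1429² = 0.000416 + 0.026667 + 0.000416 + 0.041657 + 0.041657 + 0.001665 + 0.041657 + 0.020420 = 0.174555
B = 1 / 0.174555 = 5.7289
Bₛ = (B − 1)/(n − 1) = (5.7289 − 1)/(8 − 1) = 4.7289/7 = 0.6756

0.68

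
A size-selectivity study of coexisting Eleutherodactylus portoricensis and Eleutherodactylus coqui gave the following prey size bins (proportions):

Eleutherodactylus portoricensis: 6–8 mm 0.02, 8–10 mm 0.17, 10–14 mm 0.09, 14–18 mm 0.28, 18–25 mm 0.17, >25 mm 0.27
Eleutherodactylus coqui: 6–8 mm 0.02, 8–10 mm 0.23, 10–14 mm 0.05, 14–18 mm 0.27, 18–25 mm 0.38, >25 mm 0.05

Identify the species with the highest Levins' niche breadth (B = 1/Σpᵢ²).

Σp_portᵢ² = 0.02² + 0.17² + 0.09² + 0.28² + 0.17² + 0.27² = 0.0004 + 0.0289 + 0.0081 + 0.0784 + 0.0289 + 0.0729 = 0.2176
B_port = 1 / 0.2176 = 4.5956
Σp_coquᵢ² = 0.02² + 0.23² + 0.05² + 0.27² + 0.38² + 0.05² = 0.0004 + 0.0529 + 0.0025 + 0.0729 + 0.1444 + 0.0025 = 0.2756
B_coqu = 1 / 0.2756 = 3.6284
Highest B → broadest niche (most generalist): Eleutherodactylus portoricensis (B = 4.60).

Eleutherodactylus portoricensis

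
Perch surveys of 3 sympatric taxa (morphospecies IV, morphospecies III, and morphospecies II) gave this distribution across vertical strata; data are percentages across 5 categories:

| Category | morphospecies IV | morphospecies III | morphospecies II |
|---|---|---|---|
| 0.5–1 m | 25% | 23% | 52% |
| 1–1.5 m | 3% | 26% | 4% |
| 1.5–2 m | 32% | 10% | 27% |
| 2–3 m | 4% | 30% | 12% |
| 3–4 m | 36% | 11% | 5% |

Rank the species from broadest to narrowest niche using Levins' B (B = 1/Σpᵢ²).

morphospecies III > morphospecies IV > morphospecies II

Convert percentages to proportions (divide by 100).
Σp_IVᵢ² = 0.25² + 0.03² + 0.32² + 0.04² + 0.36² = 0.0625 + 0.0009 + 0.1024 + 0.0016 + 0.1296 = 0.2970
B_IV = 1 / 0.2970 = 3.3670
Σp_IIIᵢ² = 0.23² + 0.26² + 0.10² + 0.30² + 0.11² = 0.0529 + 0.0676 + 0.0100 + 0.0900 + 0.0121 = 0.2326
B_III = 1 / 0.2326 = 4.2992
Σp_IIᵢ² = 0.52² + 0.04² + 0.27² + 0.12² + 0.05² = 0.2704 + 0.0016 + 0.0729 + 0.0144 + 0.0025 = 0.3618
B_II = 1 / 0.3618 = 2.7640
Ranking by B (broadest → narrowest): morphospecies III (4.30) > morphospecies IV (3.37) > morphospecies II (2.76)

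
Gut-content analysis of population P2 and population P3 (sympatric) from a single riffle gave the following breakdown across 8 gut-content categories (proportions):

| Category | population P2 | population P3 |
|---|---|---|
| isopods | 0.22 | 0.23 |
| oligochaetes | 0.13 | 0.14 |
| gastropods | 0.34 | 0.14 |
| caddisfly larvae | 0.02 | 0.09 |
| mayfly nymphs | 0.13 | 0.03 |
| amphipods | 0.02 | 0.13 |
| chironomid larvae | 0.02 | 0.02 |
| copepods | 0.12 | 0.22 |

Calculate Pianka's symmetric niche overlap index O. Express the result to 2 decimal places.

0.80

Σ p₁ᵢp₂ᵢ = 0.0506 + 0.0182 + 0.0476 + 0.0018 + 0.0039 + 0.0026 + 0.0004 + 0.0264 = 0.1515
Σp_1ᵢ² = 0.22² + 0.13² + 0.34² + 0.02² + 0.13² + 0.02² + 0.02² + 0.12² = 0.0484 + 0.0169 + 0.1156 + 0.0004 + 0.0169 + 0.0004 + 0.0004 + 0.0144 = 0.2134
Σp_2ᵢ² = 0.23² + 0.14² + 0.14² + 0.09² + 0.03² + 0.13² + 0.02² + 0.22² = 0.0529 + 0.0196 + 0.0196 + 0.0081 + 0.0009 + 0.0169 + 0.0004 + 0.0484 = 0.1668
O = 0.1515 / √(0.2134 × 0.1668) = 0.1515 / 0.18867 = 0.8030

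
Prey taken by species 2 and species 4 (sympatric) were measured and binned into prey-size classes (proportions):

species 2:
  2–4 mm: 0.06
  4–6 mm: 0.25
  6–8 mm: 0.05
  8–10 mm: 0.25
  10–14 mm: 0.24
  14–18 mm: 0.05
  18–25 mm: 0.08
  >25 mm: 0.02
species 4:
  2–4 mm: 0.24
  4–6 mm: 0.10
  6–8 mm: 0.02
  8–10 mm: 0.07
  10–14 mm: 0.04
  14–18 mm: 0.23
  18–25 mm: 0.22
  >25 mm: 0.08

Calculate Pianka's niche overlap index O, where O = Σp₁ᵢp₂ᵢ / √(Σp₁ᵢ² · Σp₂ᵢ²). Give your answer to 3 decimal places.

Σ p₁ᵢp₂ᵢ = 0.0144 + 0.0250 + 0.0010 + 0.0175 + 0.0096 + 0.0115 + 0.0176 + 0.0016 = 0.0982
Σp_1ᵢ² = 0.06² + 0.25² + 0.05² + 0.25² + 0.24² + 0.05² + 0.08² + 0.02² = 0.0036 + 0.0625 + 0.0025 + 0.0625 + 0.0576 + 0.0025 + 0.0064 + 0.0004 = 0.1980
Σp_2ᵢ² = 0.24² + 0.10² + 0.02² + 0.07² + 0.04² + 0.23² + 0.22² + 0.08² = 0.0576 + 0.0100 + 0.0004 + 0.0049 + 0.0016 + 0.0529 + 0.0484 + 0.0064 = 0.1822
O = 0.0982 / √(0.1980 × 0.1822) = 0.0982 / 0.189936 = 0.51702

0.517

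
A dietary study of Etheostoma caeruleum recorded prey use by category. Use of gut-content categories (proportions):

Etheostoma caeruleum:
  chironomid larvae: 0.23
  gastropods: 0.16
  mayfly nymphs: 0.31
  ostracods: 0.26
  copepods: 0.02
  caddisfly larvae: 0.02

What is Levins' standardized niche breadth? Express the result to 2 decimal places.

0.62

Σpᵢ² = 0.23² + 0.16² + 0.31² + 0.26² + 0.02² + 0.02² = 0.0529 + 0.0256 + 0.0961 + 0.0676 + 0.0004 + 0.0004 = 0.2430
B = 1 / 0.2430 = 4.1152
Bₛ = (B − 1)/(n − 1) = (4.1152 − 1)/(6 − 1) = 3.1152/5 = 0.6230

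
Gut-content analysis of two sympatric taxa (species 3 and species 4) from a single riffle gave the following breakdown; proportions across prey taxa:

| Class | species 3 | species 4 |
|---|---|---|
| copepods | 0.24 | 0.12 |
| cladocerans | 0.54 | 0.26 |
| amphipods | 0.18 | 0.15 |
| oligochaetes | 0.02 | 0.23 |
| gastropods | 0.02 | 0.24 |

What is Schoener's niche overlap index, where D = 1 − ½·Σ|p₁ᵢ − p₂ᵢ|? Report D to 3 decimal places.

Σ|p₁ᵢ − p₂ᵢ| = 0.12 + 0.28 + 0.03 + 0.21 + 0.22 = 0.86
D = 1 − ½ × 0.86 = 1 − 0.430 = 0.57000

0.570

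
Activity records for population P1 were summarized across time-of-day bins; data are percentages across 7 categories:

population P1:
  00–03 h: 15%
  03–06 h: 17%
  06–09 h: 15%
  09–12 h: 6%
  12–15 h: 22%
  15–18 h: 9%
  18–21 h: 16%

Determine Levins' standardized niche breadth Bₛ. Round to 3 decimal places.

Convert percentages to proportions (divide by 100).
Σpᵢ² = 0.15² + 0.17² + 0.15² + 0.06² + 0.22² + 0.09² + 0.16² = 0.0225 + 0.0289 + 0.0225 + 0.0036 + 0.0484 + 0.0081 + 0.0256 = 0.1596
B = 1 / 0.1596 = 6.26566
Bₛ = (B − 1)/(n − 1) = (6.26566 − 1)/(7 − 1) = 5.26566/6 = 0.87761

0.878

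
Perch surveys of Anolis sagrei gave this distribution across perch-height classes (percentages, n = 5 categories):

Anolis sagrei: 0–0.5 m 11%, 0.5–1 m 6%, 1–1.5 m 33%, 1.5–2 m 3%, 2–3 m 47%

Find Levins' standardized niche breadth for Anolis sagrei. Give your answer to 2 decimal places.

0.47

Convert percentages to proportions (divide by 100).
Σpᵢ² = 0.11² + 0.06² + 0.33² + 0.03² + 0.47² = 0.0121 + 0.0036 + 0.1089 + 0.0009 + 0.2209 = 0.3464
B = 1 / 0.3464 = 2.8868
Bₛ = (B − 1)/(n − 1) = (2.8868 − 1)/(5 − 1) = 1.8868/4 = 0.4717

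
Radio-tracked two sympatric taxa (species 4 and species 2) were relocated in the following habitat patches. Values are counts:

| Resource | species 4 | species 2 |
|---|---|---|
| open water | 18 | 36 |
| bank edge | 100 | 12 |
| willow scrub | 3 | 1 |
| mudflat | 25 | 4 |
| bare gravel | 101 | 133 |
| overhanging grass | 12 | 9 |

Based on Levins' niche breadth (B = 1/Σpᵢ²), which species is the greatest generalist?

Proportions for species 4 (n=259): 18/259=0.0695, 100/259=0.3861, 3/259=0.0116, 25/259=0.0965, 101/259=0.3900, 12/259=0.0463
Proportions for species 2 (n=195): 36/195=0.1846, 12/195=0.0615, 1/195=0.0051, 4/195=0.0205, 133/195=0.6821, 9/195=0.0462
Σp_4ᵢ² = 0.0695² + 0.3861² + 0.0116² + 0.0965² + 0.3900² + 0.0463² = 0.004830 + 0.149073 + 0.000135 + 0.009312 + 0.152100 + 0.002144 = 0.317594
B_4 = 1 / 0.317594 = 3.1487
Σp_2ᵢ² = 0.1846² + 0.0615² + 0.0051² + 0.0205² + 0.6821² + 0.0462² = 0.034077 + 0.003782 + 0.000026 + 0.000420 + 0.465260 + 0.002134 = 0.505699
B_2 = 1 / 0.505699 = 1.9775
Highest B → broadest niche (most generalist): species 4 (B = 3.15).

species 4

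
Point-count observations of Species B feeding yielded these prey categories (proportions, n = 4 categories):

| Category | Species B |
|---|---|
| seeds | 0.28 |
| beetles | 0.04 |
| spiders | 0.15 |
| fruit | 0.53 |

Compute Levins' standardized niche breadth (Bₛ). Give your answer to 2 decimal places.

Σpᵢ² = 0.28² + 0.04² + 0.15² + 0.53² = 0.0784 + 0.0016 + 0.0225 + 0.2809 = 0.3834
B = 1 / 0.3834 = 2.6082
Bₛ = (B − 1)/(n − 1) = (2.6082 − 1)/(4 − 1) = 1.6082/3 = 0.5361

0.54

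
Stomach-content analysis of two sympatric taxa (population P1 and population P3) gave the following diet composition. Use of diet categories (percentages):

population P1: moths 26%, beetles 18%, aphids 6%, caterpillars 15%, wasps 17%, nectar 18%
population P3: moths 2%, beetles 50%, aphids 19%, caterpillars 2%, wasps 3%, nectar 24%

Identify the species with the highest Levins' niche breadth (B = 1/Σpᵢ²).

population P1

Convert percentages to proportions (divide by 100).
Σp_P1ᵢ² = 0.26² + 0.18² + 0.06² + 0.15² + 0.17² + 0.18² = 0.0676 + 0.0324 + 0.0036 + 0.0225 + 0.0289 + 0.0324 = 0.1874
B_P1 = 1 / 0.1874 = 5.3362
Σp_P3ᵢ² = 0.02² + 0.50² + 0.19² + 0.02² + 0.03² + 0.24² = 0.0004 + 0.2500 + 0.0361 + 0.0004 + 0.0009 + 0.0576 = 0.3454
B_P3 = 1 / 0.3454 = 2.8952
Highest B → broadest niche (most generalist): population P1 (B = 5.34).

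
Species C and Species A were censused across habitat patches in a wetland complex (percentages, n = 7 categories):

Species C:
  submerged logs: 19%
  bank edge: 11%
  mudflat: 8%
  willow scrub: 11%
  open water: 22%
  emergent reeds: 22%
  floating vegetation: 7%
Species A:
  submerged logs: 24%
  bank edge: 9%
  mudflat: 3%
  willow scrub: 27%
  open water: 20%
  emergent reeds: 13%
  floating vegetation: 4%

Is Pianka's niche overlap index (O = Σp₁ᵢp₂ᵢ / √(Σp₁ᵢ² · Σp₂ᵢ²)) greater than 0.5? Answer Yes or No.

Convert percentages to proportions (divide by 100).
Σ p₁ᵢp₂ᵢ = 0.0456 + 0.0099 + 0.0024 + 0.0297 + 0.0440 + 0.0286 + 0.0028 = 0.1630
Σp_1ᵢ² = 0.19² + 0.11² + 0.08² + 0.11² + 0.22² + 0.22² + 0.07² = 0.0361 + 0.0121 + 0.0064 + 0.0121 + 0.0484 + 0.0484 + 0.0049 = 0.1684
Σp_2ᵢ² = 0.24² + 0.09² + 0.03² + 0.27² + 0.20² + 0.13² + 0.04² = 0.0576 + 0.0081 + 0.0009 + 0.0729 + 0.0400 + 0.0169 + 0.0016 = 0.1980
O = 0.1630 / √(0.1684 × 0.1980) = 0.1630 / 0.18260 = 0.8927
O = 0.8927 > 0.5 → Yes.

Yes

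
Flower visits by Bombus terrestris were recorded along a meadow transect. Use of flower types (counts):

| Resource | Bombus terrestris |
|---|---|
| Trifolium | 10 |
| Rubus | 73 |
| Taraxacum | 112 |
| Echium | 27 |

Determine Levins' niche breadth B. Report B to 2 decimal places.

Proportions for Bombus terrestris (n=222): 10/222=0.0450, 73/222=0.3288, 112/222=0.5045, 27/222=0.1216
Σpᵢ² = 0.0450² + 0.3288² + 0.5045² + 0.1216² = 0.002025 + 0.108109 + 0.254520 + 0.014787 = 0.379441
B = 1 / 0.379441 = 2.6355

2.64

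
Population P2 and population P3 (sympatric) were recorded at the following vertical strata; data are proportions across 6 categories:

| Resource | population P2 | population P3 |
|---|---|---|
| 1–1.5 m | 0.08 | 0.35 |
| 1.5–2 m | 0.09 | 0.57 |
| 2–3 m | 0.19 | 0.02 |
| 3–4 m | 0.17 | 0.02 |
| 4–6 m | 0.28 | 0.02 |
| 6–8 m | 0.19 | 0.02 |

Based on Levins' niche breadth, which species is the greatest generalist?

Σp_P2ᵢ² = 0.08² + 0.09² + 0.19² + 0.17² + 0.28² + 0.19² = 0.0064 + 0.0081 + 0.0361 + 0.0289 + 0.0784 + 0.0361 = 0.1940
B_P2 = 1 / 0.1940 = 5.1546
Σp_P3ᵢ² = 0.35² + 0.57² + 0.02² + 0.02² + 0.02² + 0.02² = 0.1225 + 0.3249 + 0.0004 + 0.0004 + 0.0004 + 0.0004 = 0.4490
B_P3 = 1 / 0.4490 = 2.2272
Highest B → broadest niche (most generalist): population P2 (B = 5.15).

population P2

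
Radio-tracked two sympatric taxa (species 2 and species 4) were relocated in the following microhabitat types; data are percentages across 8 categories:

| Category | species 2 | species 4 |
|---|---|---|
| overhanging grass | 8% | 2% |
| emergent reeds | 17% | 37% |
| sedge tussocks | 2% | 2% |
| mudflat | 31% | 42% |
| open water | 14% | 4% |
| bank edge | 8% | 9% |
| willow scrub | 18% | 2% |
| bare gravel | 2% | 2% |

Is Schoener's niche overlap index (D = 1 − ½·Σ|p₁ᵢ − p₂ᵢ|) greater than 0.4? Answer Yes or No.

Yes

Convert percentages to proportions (divide by 100).
Σ|p₁ᵢ − p₂ᵢ| = 0.06 + 0.20 + 0.00 + 0.11 + 0.10 + 0.01 + 0.16 + 0.00 = 0.64
D = 1 − ½ × 0.64 = 1 − 0.320 = 0.6800
D = 0.6800 > 0.4 → Yes.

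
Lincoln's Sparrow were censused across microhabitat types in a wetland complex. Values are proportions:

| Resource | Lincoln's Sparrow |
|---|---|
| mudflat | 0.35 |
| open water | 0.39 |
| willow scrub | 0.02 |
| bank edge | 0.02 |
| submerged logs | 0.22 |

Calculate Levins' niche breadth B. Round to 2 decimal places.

Σpᵢ² = 0.35² + 0.39² + 0.02² + 0.02² + 0.22² = 0.1225 + 0.1521 + 0.0004 + 0.0004 + 0.0484 = 0.3238
B = 1 / 0.3238 = 3.0883

3.09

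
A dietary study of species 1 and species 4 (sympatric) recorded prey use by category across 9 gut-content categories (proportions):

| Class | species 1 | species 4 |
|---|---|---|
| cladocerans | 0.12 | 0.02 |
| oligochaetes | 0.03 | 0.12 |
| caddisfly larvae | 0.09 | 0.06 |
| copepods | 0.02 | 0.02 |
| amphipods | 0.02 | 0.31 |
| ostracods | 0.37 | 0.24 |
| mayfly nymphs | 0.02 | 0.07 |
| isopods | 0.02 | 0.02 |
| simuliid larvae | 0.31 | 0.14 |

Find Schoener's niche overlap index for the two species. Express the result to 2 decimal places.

Σ|p₁ᵢ − p₂ᵢ| = 0.10 + 0.09 + 0.03 + 0.00 + 0.29 + 0.13 + 0.05 + 0.00 + 0.17 = 0.86
D = 1 − ½ × 0.86 = 1 − 0.430 = 0.5700

0.57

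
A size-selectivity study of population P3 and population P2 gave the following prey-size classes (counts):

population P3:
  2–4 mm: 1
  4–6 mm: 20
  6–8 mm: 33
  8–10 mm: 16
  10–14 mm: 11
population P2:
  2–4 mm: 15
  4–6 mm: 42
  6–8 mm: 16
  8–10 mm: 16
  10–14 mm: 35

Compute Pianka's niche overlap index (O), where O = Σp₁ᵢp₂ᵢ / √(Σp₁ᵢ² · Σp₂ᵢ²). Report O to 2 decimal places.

0.77

Proportions for population P3 (n=81): 1/81=0.0123, 20/81=0.2469, 33/81=0.4074, 16/81=0.1975, 11/81=0.1358
Proportions for population P2 (n=124): 15/124=0.1210, 42/124=0.3387, 16/124=0.1290, 16/124=0.1290, 35/124=0.2823
Σ p₁ᵢp₂ᵢ = 0.001488 + 0.083625 + 0.052555 + 0.025478 + 0.038336 = 0.201482
Σp_1ᵢ² = 0.0123² + 0.2469² + 0.4074² + 0.1975² + 0.1358² = 0.000151 + 0.060960 + 0.165975 + 0.039006 + 0.018442 = 0.284534
Σp_2ᵢ² = 0.1210² + 0.3387² + 0.1290² + 0.1290² + 0.2823² = 0.014641 + 0.114718 + 0.016641 + 0.016641 + 0.079693 = 0.242334
O = 0.201482 / √(0.284534 × 0.242334) = 0.201482 / 0.2625876 = 0.7673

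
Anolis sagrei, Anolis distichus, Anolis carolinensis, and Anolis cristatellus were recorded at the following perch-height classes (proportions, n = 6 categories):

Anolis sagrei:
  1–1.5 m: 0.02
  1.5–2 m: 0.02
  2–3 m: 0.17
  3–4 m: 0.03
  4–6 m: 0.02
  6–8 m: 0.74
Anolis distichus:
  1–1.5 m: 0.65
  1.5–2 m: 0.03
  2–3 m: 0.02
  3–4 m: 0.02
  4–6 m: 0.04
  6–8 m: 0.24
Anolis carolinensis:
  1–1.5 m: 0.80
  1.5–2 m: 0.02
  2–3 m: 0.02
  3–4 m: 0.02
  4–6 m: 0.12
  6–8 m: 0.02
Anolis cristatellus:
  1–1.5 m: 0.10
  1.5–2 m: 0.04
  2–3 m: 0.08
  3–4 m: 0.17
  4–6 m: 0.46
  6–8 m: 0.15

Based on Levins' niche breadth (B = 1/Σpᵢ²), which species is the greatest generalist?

Anolis cristatellus

Σp_sagrᵢ² = 0.02² + 0.02² + 0.17² + 0.03² + 0.02² + 0.74² = 0.0004 + 0.0004 + 0.0289 + 0.0009 + 0.0004 + 0.5476 = 0.5786
B_sagr = 1 / 0.5786 = 1.7283
Σp_distᵢ² = 0.65² + 0.03² + 0.02² + 0.02² + 0.04² + 0.24² = 0.4225 + 0.0009 + 0.0004 + 0.0004 + 0.0016 + 0.0576 = 0.4834
B_dist = 1 / 0.4834 = 2.0687
Σp_caroᵢ² = 0.80² + 0.02² + 0.02² + 0.02² + 0.12² + 0.02² = 0.6400 + 0.0004 + 0.0004 + 0.0004 + 0.0144 + 0.0004 = 0.6560
B_caro = 1 / 0.6560 = 1.5244
Σp_crisᵢ² = 0.10² + 0.04² + 0.08² + 0.17² + 0.46² + 0.15² = 0.0100 + 0.0016 + 0.0064 + 0.0289 + 0.2116 + 0.0225 = 0.2810
B_cris = 1 / 0.2810 = 3.5587
Highest B → broadest niche (most generalist): Anolis cristatellus (B = 3.56).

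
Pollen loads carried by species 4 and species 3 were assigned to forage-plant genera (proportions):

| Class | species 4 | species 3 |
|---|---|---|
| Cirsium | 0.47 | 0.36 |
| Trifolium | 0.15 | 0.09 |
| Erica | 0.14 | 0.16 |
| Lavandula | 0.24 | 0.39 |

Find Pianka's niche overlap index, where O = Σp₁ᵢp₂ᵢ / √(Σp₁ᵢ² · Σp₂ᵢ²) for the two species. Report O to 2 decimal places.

Σ p₁ᵢp₂ᵢ = 0.1692 + 0.0135 + 0.0224 + 0.0936 = 0.2987
Σp_1ᵢ² = 0.47² + 0.15² + 0.14² + 0.24² = 0.2209 + 0.0225 + 0.0196 + 0.0576 = 0.3206
Σp_2ᵢ² = 0.36² + 0.09² + 0.16² + 0.39² = 0.1296 + 0.0081 + 0.0256 + 0.1521 = 0.3154
O = 0.2987 / √(0.3206 × 0.3154) = 0.2987 / 0.31799 = 0.9393

0.94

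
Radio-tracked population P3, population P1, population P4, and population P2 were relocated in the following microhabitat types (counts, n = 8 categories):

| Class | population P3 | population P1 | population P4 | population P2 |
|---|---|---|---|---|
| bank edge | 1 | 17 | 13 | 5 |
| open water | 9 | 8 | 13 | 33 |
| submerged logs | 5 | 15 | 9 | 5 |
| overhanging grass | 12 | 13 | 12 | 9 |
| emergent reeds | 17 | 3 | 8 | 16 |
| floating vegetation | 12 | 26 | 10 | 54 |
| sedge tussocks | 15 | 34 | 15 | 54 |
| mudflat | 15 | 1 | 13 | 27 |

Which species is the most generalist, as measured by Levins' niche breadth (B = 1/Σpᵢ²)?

population P4

Proportions for population P3 (n=86): 1/86=0.0116, 9/86=0.1047, 5/86=0.0581, 12/86=0.1395, 17/86=0.1977, 12/86=0.1395, 15/86=0.1744, 15/86=0.1744
Proportions for population P1 (n=117): 17/117=0.1453, 8/117=0.0684, 15/117=0.1282, 13/117=0.1111, 3/117=0.0256, 26/117=0.2222, 34/117=0.2906, 1/117=0.0085
Proportions for population P4 (n=93): 13/93=0.1398, 13/93=0.1398, 9/93=0.0968, 12/93=0.1290, 8/93=0.0860, 10/93=0.1075, 15/93=0.1613, 13/93=0.1398
Proportions for population P2 (n=203): 5/203=0.0246, 33/203=0.1626, 5/203=0.0246, 9/203=0.0443, 16/203=0.0788, 54/203=0.2660, 54/203=0.2660, 27/203=0.1330
Σp_P3ᵢ² = 0.0116² + 0.1047² + 0.0581² + 0.1395² + 0.1977² + 0.1395² + 0.1744² + 0.1744² = 0.000135 + 0.010962 + 0.003376 + 0.019460 + 0.039085 + 0.019460 + 0.030415 + 0.030415 = 0.153308
B_P3 = 1 / 0.153308 = 6.5228
Σp_P1ᵢ² = 0.1453² + 0.0684² + 0.1282² + 0.1111² + 0.0256² + 0.2222² + 0.2906² + 0.0085² = 0.021112 + 0.004679 + 0.016435 + 0.012343 + 0.000655 + 0.049373 + 0.084448 + 0.000072 = 0.189117
B_P1 = 1 / 0.189117 = 5.2877
Σp_P4ᵢ² = 0.1398² + 0.1398² + 0.0968² + 0.1290² + 0.0860² + 0.1075² + 0.1613² + 0.1398² = 0.019544 + 0.019544 + 0.009370 + 0.016641 + 0.007396 + 0.011556 + 0.026018 + 0.019544 = 0.129613
B_P4 = 1 / 0.129613 = 7.7153
Σp_P2ᵢ² = 0.0246² + 0.1626² + 0.0246² + 0.0443² + 0.0788² + 0.2660² + 0.2660² + 0.1330² = 0.000605 + 0.026439 + 0.000605 + 0.001962 + 0.006209 + 0.070756 + 0.070756 + 0.017689 = 0.195021
B_P2 = 1 / 0.195021 = 5.1277
Highest B → broadest niche (most generalist): population P4 (B = 7.72).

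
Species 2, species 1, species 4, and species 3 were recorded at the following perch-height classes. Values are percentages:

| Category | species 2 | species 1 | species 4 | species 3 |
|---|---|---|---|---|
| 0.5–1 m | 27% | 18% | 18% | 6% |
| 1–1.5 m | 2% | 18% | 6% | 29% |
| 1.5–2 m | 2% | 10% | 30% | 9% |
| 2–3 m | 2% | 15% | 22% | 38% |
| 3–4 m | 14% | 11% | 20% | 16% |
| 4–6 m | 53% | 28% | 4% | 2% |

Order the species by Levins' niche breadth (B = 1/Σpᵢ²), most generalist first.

Convert percentages to proportions (divide by 100).
Σp_2ᵢ² = 0.27² + 0.02² + 0.02² + 0.02² + 0.14² + 0.53² = 0.0729 + 0.0004 + 0.0004 + 0.0004 + 0.0196 + 0.2809 = 0.3746
B_2 = 1 / 0.3746 = 2.6695
Σp_1ᵢ² = 0.18² + 0.18² + 0.10² + 0.15² + 0.11² + 0.28² = 0.0324 + 0.0324 + 0.0100 + 0.0225 + 0.0121 + 0.0784 = 0.1878
B_1 = 1 / 0.1878 = 5.3248
Σp_4ᵢ² = 0.18² + 0.06² + 0.30² + 0.22² + 0.20² + 0.04² = 0.0324 + 0.0036 + 0.0900 + 0.0484 + 0.0400 + 0.0016 = 0.2160
B_4 = 1 / 0.2160 = 4.6296
Σp_3ᵢ² = 0.06² + 0.29² + 0.09² + 0.38² + 0.16² + 0.02² = 0.0036 + 0.0841 + 0.0081 + 0.1444 + 0.0256 + 0.0004 = 0.2662
B_3 = 1 / 0.2662 = 3.7566
Ranking by B (broadest → narrowest): species 1 (5.32) > species 4 (4.63) > species 3 (3.76) > species 2 (2.67)

species 1 > species 4 > species 3 > species 2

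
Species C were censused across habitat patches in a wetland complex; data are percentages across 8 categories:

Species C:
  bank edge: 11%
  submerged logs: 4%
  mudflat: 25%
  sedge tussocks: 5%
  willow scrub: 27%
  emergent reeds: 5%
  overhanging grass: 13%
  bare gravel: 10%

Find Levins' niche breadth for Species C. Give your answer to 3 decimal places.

Convert percentages to proportions (divide by 100).
Σpᵢ² = 0.11² + 0.04² + 0.25² + 0.05² + 0.27² + 0.05² + 0.13² + 0.10² = 0.0121 + 0.0016 + 0.0625 + 0.0025 + 0.0729 + 0.0025 + 0.0169 + 0.0100 = 0.1810
B = 1 / 0.1810 = 5.52486

5.525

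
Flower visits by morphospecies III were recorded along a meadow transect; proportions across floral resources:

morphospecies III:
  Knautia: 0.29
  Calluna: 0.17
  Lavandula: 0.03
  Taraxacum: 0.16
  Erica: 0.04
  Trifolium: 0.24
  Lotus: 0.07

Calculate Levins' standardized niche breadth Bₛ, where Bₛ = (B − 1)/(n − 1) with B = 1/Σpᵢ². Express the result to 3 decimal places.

0.652

Σpᵢ² = 0.29² + 0.17² + 0.03² + 0.16² + 0.04² + 0.24² + 0.07² = 0.0841 + 0.0289 + 0.0009 + 0.0256 + 0.0016 + 0.0576 + 0.0049 = 0.2036
B = 1 / 0.2036 = 4.91159
Bₛ = (B − 1)/(n − 1) = (4.91159 − 1)/(7 − 1) = 3.91159/6 = 0.65193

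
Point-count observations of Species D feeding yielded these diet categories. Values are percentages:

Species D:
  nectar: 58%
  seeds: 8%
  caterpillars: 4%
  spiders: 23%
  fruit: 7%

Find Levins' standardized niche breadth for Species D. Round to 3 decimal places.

0.372

Convert percentages to proportions (divide by 100).
Σpᵢ² = 0.58² + 0.08² + 0.04² + 0.23² + 0.07² = 0.3364 + 0.0064 + 0.0016 + 0.0529 + 0.0049 = 0.4022
B = 1 / 0.4022 = 2.48633
Bₛ = (B − 1)/(n − 1) = (2.48633 − 1)/(5 − 1) = 1.48633/4 = 0.37158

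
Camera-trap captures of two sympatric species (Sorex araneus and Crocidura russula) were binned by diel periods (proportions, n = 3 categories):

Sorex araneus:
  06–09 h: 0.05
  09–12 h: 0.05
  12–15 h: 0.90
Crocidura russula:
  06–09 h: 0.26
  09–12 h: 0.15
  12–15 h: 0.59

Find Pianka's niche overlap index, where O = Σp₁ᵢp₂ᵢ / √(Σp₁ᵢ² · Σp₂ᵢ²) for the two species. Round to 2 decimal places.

Σ p₁ᵢp₂ᵢ = 0.0130 + 0.0075 + 0.5310 = 0.5515
Σp_1ᵢ² = 0.05² + 0.05² + 0.90² = 0.0025 + 0.0025 + 0.8100 = 0.8150
Σp_2ᵢ² = 0.26² + 0.15² + 0.59² = 0.0676 + 0.0225 + 0.3481 = 0.4382
O = 0.5515 / √(0.8150 × 0.4382) = 0.5515 / 0.59761 = 0.9228

0.92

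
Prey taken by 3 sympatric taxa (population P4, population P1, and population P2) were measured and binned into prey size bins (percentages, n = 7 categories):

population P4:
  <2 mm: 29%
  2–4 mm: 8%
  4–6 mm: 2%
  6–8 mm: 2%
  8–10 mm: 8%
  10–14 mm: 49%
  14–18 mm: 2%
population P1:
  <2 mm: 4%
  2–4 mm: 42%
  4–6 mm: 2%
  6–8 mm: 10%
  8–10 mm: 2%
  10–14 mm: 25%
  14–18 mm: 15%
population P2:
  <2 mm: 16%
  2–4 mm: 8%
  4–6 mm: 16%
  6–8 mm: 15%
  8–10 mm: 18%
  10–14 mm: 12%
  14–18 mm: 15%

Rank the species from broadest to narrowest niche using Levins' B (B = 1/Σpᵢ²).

Convert percentages to proportions (divide by 100).
Σp_P4ᵢ² = 0.29² + 0.08² + 0.02² + 0.02² + 0.08² + 0.49² + 0.02² = 0.0841 + 0.0064 + 0.0004 + 0.0004 + 0.0064 + 0.2401 + 0.0004 = 0.3382
B_P4 = 1 / 0.3382 = 2.9568
Σp_P1ᵢ² = 0.04² + 0.42² + 0.02² + 0.10² + 0.02² + 0.25² + 0.15² = 0.0016 + 0.1764 + 0.0004 + 0.0100 + 0.0004 + 0.0625 + 0.0225 = 0.2738
B_P1 = 1 / 0.2738 = 3.6523
Σp_P2ᵢ² = 0.16² + 0.08² + 0.16² + 0.15² + 0.18² + 0.12² + 0.15² = 0.0256 + 0.0064 + 0.0256 + 0.0225 + 0.0324 + 0.0144 + 0.0225 = 0.1494
B_P2 = 1 / 0.1494 = 6.6934
Ranking by B (broadest → narrowest): population P2 (6.69) > population P1 (3.65) > population P4 (2.96)

population P2 > population P1 > population P4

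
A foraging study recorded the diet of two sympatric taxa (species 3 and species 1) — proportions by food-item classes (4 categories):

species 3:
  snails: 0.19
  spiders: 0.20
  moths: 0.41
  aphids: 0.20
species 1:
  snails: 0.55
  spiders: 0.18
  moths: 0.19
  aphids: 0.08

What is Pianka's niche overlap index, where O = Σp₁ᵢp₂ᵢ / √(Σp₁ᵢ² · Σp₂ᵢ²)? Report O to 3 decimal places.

0.716

Σ p₁ᵢp₂ᵢ = 0.1045 + 0.0360 + 0.0779 + 0.0160 = 0.2344
Σp_1ᵢ² = 0.19² + 0.20² + 0.41² + 0.20² = 0.0361 + 0.0400 + 0.1681 + 0.0400 = 0.2842
Σp_2ᵢ² = 0.55² + 0.18² + 0.19² + 0.08² = 0.3025 + 0.0324 + 0.0361 + 0.0064 = 0.3774
O = 0.2344 / √(0.2842 × 0.3774) = 0.2344 / 0.327501 = 0.71572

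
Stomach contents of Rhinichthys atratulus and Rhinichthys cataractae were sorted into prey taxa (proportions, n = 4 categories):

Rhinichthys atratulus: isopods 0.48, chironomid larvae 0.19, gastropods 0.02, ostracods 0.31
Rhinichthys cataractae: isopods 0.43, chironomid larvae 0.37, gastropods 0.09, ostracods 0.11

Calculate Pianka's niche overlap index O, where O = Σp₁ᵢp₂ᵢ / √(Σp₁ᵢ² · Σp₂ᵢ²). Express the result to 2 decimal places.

0.89

Σ p₁ᵢp₂ᵢ = 0.2064 + 0.0703 + 0.0018 + 0.0341 = 0.3126
Σp_1ᵢ² = 0.48² + 0.19² + 0.02² + 0.31² = 0.2304 + 0.0361 + 0.0004 + 0.0961 = 0.3630
Σp_2ᵢ² = 0.43² + 0.37² + 0.09² + 0.11² = 0.1849 + 0.1369 + 0.0081 + 0.0121 = 0.3420
O = 0.3126 / √(0.3630 × 0.3420) = 0.3126 / 0.35234 = 0.8872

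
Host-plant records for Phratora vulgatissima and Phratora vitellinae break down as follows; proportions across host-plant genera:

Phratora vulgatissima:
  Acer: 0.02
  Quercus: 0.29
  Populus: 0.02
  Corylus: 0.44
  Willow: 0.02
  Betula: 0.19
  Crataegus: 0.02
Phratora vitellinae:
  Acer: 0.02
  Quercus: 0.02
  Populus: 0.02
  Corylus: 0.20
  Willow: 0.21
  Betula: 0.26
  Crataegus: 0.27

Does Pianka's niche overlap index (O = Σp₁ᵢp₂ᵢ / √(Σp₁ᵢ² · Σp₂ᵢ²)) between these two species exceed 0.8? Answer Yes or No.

No

Σ p₁ᵢp₂ᵢ = 0.0004 + 0.0058 + 0.0004 + 0.0880 + 0.0042 + 0.0494 + 0.0054 = 0.1536
Σp_1ᵢ² = 0.02² + 0.29² + 0.02² + 0.44² + 0.02² + 0.19² + 0.02² = 0.0004 + 0.0841 + 0.0004 + 0.1936 + 0.0004 + 0.0361 + 0.0004 = 0.3154
Σp_2ᵢ² = 0.02² + 0.02² + 0.02² + 0.20² + 0.21² + 0.26² + 0.27² = 0.0004 + 0.0004 + 0.0004 + 0.0400 + 0.0441 + 0.0676 + 0.0729 = 0.2258
O = 0.1536 / √(0.3154 × 0.2258) = 0.1536 / 0.26687 = 0.5756
O = 0.5756 < 0.8 → No.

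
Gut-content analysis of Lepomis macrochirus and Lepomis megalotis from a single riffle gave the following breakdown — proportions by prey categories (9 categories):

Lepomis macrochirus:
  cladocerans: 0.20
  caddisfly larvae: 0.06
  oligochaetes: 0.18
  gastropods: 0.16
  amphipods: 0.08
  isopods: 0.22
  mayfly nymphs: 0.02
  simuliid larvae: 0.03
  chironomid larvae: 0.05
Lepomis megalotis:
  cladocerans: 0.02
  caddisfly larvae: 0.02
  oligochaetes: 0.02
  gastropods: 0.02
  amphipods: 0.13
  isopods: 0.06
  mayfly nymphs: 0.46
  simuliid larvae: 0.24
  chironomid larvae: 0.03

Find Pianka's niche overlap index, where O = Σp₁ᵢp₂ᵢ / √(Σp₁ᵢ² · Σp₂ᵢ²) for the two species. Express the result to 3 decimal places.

Σ p₁ᵢp₂ᵢ = 0.0040 + 0.0012 + 0.0036 + 0.0032 + 0.0104 + 0.0132 + 0.0092 + 0.0072 + 0.0015 = 0.0535
Σp_1ᵢ² = 0.20² + 0.06² + 0.18² + 0.16² + 0.08² + 0.22² + 0.02² + 0.03² + 0.05² = 0.0400 + 0.0036 + 0.0324 + 0.0256 + 0.0064 + 0.0484 + 0.0004 + 0.0009 + 0.0025 = 0.1602
Σp_2ᵢ² = 0.02² + 0.02² + 0.02² + 0.02² + 0.13² + 0.06² + 0.46² + 0.24² + 0.03² = 0.0004 + 0.0004 + 0.0004 + 0.0004 + 0.0169 + 0.0036 + 0.2116 + 0.0576 + 0.0009 = 0.2922
O = 0.0535 / √(0.1602 × 0.2922) = 0.0535 / 0.216357 = 0.24728

0.247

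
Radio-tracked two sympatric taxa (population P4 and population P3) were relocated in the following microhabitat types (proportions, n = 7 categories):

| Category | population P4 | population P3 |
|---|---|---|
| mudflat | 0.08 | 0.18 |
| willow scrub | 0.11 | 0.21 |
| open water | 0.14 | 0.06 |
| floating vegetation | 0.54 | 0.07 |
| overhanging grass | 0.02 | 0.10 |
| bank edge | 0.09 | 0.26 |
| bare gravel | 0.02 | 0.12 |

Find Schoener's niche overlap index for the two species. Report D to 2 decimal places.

Σ|p₁ᵢ − p₂ᵢ| = 0.10 + 0.10 + 0.08 + 0.47 + 0.08 + 0.17 + 0.10 = 1.10
D = 1 − ½ × 1.10 = 1 − 0.550 = 0.4500

0.45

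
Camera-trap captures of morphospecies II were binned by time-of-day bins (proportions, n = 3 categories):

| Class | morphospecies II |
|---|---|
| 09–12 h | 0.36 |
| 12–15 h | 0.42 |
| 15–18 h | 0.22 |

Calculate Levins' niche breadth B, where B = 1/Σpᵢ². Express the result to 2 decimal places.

2.82

Σpᵢ² = 0.36² + 0.42² + 0.22² = 0.1296 + 0.1764 + 0.0484 = 0.3544
B = 1 / 0.3544 = 2.8217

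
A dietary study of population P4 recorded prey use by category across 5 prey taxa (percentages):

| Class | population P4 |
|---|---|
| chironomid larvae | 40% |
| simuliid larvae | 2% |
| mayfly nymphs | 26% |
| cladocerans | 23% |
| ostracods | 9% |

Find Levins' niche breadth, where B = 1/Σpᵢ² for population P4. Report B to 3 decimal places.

Convert percentages to proportions (divide by 100).
Σpᵢ² = 0.40² + 0.02² + 0.26² + 0.23² + 0.09² = 0.1600 + 0.0004 + 0.0676 + 0.0529 + 0.0081 = 0.2890
B = 1 / 0.2890 = 3.46021

3.460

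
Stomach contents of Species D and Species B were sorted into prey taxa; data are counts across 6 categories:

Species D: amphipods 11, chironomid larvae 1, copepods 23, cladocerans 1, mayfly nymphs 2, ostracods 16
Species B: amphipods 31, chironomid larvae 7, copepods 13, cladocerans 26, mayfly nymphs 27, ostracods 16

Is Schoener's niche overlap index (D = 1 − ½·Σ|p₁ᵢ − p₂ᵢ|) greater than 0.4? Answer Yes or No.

Proportions for Species D (n=54): 11/54=0.2037, 1/54=0.0185, 23/54=0.4259, 1/54=0.0185, 2/54=0.0370, 16/54=0.2963
Proportions for Species B (n=120): 31/120=0.2583, 7/120=0.0583, 13/120=0.1083, 26/120=0.2167, 27/120=0.2250, 16/120=0.1333
Σ|p₁ᵢ − p₂ᵢ| = 0.0546 + 0.0398 + 0.3176 + 0.1982 + 0.1880 + 0.1630 = 0.9612
D = 1 − ½ × 0.9612 = 1 − 0.48060 = 0.51940
D = 0.51940 > 0.4 → Yes.

Yes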